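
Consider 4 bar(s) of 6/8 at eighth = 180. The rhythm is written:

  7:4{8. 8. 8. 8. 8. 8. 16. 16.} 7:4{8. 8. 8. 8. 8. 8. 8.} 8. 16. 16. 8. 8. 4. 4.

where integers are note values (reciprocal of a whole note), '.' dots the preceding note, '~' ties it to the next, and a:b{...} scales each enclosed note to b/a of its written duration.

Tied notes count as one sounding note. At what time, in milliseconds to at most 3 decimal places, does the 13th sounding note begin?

1. 0.0ms @ 0 + 285.714ms (6/7)
2. 285.714ms @ 6/7 + 285.714ms (6/7)
3. 571.429ms @ 12/7 + 285.714ms (6/7)
4. 857.143ms @ 18/7 + 285.714ms (6/7)
5. 1142.857ms @ 24/7 + 285.714ms (6/7)
6. 1428.571ms @ 30/7 + 285.714ms (6/7)
7. 1714.286ms @ 36/7 + 142.857ms (3/7)
8. 1857.143ms @ 39/7 + 142.857ms (3/7)
9. 2000.0ms @ 6 + 285.714ms (6/7)
10. 2285.714ms @ 48/7 + 285.714ms (6/7)
11. 2571.429ms @ 54/7 + 285.714ms (6/7)
12. 2857.143ms @ 60/7 + 285.714ms (6/7)
13. 3142.857ms @ 66/7 + 285.714ms (6/7)
14. 3428.571ms @ 72/7 + 285.714ms (6/7)
15. 3714.286ms @ 78/7 + 285.714ms (6/7)
16. 4000.0ms @ 12 + 500.0ms (3/2)
17. 4500.0ms @ 27/2 + 250.0ms (3/4)
18. 4750.0ms @ 57/4 + 250.0ms (3/4)
19. 5000.0ms @ 15 + 500.0ms (3/2)
20. 5500.0ms @ 33/2 + 500.0ms (3/2)
21. 6000.0ms @ 18 + 1000.0ms (3)
22. 7000.0ms @ 21 + 1000.0ms (3)

note 13 onset = 66/7b = 3142.857ms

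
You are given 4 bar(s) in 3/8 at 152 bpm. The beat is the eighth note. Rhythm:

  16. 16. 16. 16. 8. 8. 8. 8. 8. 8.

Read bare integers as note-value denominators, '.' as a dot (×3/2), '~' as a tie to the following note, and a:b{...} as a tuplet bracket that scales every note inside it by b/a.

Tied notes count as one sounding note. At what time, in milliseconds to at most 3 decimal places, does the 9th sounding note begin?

note 9 onset = 9b = 3552.632ms

1. 0.0ms @ 0 + 296.053ms (3/4)
2. 296.053ms @ 3/4 + 296.053ms (3/4)
3. 592.105ms @ 3/2 + 296.053ms (3/4)
4. 888.158ms @ 9/4 + 296.053ms (3/4)
5. 1184.211ms @ 3 + 592.105ms (3/2)
6. 1776.316ms @ 9/2 + 592.105ms (3/2)
7. 2368.421ms @ 6 + 592.105ms (3/2)
8. 2960.526ms @ 15/2 + 592.105ms (3/2)
9. 3552.632ms @ 9 + 592.105ms (3/2)
10. 4144.737ms @ 21/2 + 592.105ms (3/2)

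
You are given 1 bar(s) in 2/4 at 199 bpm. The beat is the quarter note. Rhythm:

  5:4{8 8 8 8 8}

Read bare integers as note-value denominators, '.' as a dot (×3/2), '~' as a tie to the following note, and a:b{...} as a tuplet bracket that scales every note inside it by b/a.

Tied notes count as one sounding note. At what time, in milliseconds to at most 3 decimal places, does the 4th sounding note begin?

note 4 onset = 6/5b = 361.809ms

1. 0.0ms @ 0 + 120.603ms (2/5)
2. 120.603ms @ 2/5 + 120.603ms (2/5)
3. 241.206ms @ 4/5 + 120.603ms (2/5)
4. 361.809ms @ 6/5 + 120.603ms (2/5)
5. 482.412ms @ 8/5 + 120.603ms (2/5)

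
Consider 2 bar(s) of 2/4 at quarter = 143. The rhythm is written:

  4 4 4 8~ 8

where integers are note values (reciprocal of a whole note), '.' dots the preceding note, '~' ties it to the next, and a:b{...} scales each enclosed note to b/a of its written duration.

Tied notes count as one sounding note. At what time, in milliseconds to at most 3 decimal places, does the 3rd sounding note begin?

note 3 onset = 2b = 839.161ms

1. 0.0ms @ 0 + 419.58ms (1)
2. 419.58ms @ 1 + 419.58ms (1)
3. 839.161ms @ 2 + 419.58ms (1)
4. 1258.741ms @ 3 + 419.58ms (1)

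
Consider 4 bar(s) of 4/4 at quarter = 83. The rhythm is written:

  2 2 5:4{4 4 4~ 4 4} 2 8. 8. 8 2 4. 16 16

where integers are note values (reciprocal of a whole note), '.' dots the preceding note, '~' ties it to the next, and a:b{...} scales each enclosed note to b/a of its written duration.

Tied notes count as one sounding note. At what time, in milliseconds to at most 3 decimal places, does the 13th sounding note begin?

note 13 onset = 31/2b = 11204.819ms

1. 0.0ms @ 0 + 1445.783ms (2)
2. 1445.783ms @ 2 + 1445.783ms (2)
3. 2891.566ms @ 4 + 578.313ms (4/5)
4. 3469.88ms @ 24/5 + 578.313ms (4/5)
5. 4048.193ms @ 28/5 + 1156.627ms (8/5)
6. 5204.819ms @ 36/5 + 578.313ms (4/5)
7. 5783.133ms @ 8 + 1445.783ms (2)
8. 7228.916ms @ 10 + 542.169ms (3/4)
9. 7771.084ms @ 43/4 + 542.169ms (3/4)
10. 8313.253ms @ 23/2 + 361.446ms (1/2)
11. 8674.699ms @ 12 + 1445.783ms (2)
12. 10120.482ms @ 14 + 1084.337ms (3/2)
13. 11204.819ms @ 31/2 + 180.723ms (1/4)
14. 11385.542ms @ 63/4 + 180.723ms (1/4)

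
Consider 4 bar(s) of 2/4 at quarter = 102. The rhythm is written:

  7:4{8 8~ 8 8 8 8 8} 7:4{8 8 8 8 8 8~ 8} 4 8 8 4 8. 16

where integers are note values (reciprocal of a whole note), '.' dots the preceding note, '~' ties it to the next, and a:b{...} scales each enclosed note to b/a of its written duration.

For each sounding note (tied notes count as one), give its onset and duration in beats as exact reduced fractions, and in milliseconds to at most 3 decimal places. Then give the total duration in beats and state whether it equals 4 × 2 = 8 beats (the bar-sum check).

1) 0.0ms=0b +168.067ms=2/7b
2) 168.067ms=2/7b +336.134ms=4/7b
3) 504.202ms=6/7b +168.067ms=2/7b
4) 672.269ms=8/7b +168.067ms=2/7b
5) 840.336ms=10/7b +168.067ms=2/7b
6) 1008.403ms=12/7b +168.067ms=2/7b
7) 1176.471ms=2b +168.067ms=2/7b
8) 1344.538ms=16/7b +168.067ms=2/7b
9) 1512.605ms=18/7b +168.067ms=2/7b
10) 1680.672ms=20/7b +168.067ms=2/7b
11) 1848.739ms=22/7b +168.067ms=2/7b
12) 2016.807ms=24/7b +336.134ms=4/7b
13) 2352.941ms=4b +588.235ms=1b
14) 2941.176ms=5b +294.118ms=1/2b
15) 3235.294ms=11/2b +294.118ms=1/2b
16) 3529.412ms=6b +588.235ms=1b
17) 4117.647ms=7b +441.176ms=3/4b
18) 4558.824ms=31/4b +147.059ms=1/4b
Σ=8b of 8 (102bpm 2/4) — PASS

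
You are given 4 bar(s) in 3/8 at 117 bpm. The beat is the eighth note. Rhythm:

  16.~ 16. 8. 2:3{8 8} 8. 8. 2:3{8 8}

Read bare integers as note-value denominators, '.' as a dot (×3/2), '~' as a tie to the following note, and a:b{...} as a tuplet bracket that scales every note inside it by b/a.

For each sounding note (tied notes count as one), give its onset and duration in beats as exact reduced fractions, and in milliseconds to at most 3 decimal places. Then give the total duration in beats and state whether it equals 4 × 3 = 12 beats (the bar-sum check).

1) 0.0ms=0b +769.231ms=3/2b
2) 769.231ms=3/2b +769.231ms=3/2b
3) 1538.462ms=3b +769.231ms=3/2b
4) 2307.692ms=9/2b +769.231ms=3/2b
5) 3076.923ms=6b +769.231ms=3/2b
6) 3846.154ms=15/2b +769.231ms=3/2b
7) 4615.385ms=9b +769.231ms=3/2b
8) 5384.615ms=21/2b +769.231ms=3/2b
Σ=12b of 12 (117bpm 3/8) — PASS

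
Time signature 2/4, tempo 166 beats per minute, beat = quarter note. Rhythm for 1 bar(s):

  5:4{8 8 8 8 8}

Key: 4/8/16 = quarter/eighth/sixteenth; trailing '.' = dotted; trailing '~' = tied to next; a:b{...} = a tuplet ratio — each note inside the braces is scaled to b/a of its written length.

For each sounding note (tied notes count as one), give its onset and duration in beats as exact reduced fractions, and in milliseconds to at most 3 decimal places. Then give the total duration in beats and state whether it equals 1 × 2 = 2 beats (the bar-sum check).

1) 0.0ms=0b +144.578ms=2/5b
2) 144.578ms=2/5b +144.578ms=2/5b
3) 289.157ms=4/5b +144.578ms=2/5b
4) 433.735ms=6/5b +144.578ms=2/5b
5) 578.313ms=8/5b +144.578ms=2/5b
Σ=2b of 2 (166bpm 2/4) — PASS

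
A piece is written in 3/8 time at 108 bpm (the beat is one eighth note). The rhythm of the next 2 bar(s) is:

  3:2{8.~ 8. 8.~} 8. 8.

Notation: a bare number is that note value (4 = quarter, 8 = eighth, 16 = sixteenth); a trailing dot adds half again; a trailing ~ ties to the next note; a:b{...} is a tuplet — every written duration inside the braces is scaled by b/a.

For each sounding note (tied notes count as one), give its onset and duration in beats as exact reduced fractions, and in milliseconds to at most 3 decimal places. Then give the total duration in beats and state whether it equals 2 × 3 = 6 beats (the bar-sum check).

1) 0.0ms=0b +1111.111ms=2b
2) 1111.111ms=2b +1388.889ms=5/2b
3) 2500.0ms=9/2b +833.333ms=3/2b
Σ=6b of 6 (108bpm 3/8) — PASS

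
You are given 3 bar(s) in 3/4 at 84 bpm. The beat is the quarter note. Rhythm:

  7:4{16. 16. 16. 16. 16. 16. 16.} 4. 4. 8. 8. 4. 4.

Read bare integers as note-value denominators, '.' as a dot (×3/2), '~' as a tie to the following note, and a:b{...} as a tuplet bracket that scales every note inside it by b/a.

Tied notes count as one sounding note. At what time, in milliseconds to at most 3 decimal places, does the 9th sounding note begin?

note 9 onset = 3b = 2142.857ms

1. 0.0ms @ 0 + 153.061ms (3/14)
2. 153.061ms @ 3/14 + 153.061ms (3/14)
3. 306.122ms @ 3/7 + 153.061ms (3/14)
4. 459.184ms @ 9/14 + 153.061ms (3/14)
5. 612.245ms @ 6/7 + 153.061ms (3/14)
6. 765.306ms @ 15/14 + 153.061ms (3/14)
7. 918.367ms @ 9/7 + 153.061ms (3/14)
8. 1071.429ms @ 3/2 + 1071.429ms (3/2)
9. 2142.857ms @ 3 + 1071.429ms (3/2)
10. 3214.286ms @ 9/2 + 535.714ms (3/4)
11. 3750.0ms @ 21/4 + 535.714ms (3/4)
12. 4285.714ms @ 6 + 1071.429ms (3/2)
13. 5357.143ms @ 15/2 + 1071.429ms (3/2)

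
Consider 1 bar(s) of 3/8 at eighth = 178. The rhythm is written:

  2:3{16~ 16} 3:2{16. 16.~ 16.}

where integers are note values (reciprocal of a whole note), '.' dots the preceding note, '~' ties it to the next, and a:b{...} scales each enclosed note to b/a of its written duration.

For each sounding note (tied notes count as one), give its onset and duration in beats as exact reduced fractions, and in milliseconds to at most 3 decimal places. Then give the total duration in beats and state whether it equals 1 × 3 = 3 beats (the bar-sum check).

1) 0.0ms=0b +505.618ms=3/2b
2) 505.618ms=3/2b +168.539ms=1/2b
3) 674.157ms=2b +337.079ms=1b
Σ=3b of 3 (178bpm 3/8) — PASS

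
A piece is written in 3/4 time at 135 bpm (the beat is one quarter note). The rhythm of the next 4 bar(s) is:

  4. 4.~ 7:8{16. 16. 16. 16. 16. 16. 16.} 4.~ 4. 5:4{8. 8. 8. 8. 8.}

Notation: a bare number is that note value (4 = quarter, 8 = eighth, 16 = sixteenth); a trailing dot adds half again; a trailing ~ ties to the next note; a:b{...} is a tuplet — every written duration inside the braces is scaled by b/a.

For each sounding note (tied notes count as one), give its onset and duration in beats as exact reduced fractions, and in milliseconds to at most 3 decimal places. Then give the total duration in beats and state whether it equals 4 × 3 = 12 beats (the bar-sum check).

1) 0.0ms=0b +666.667ms=3/2b
2) 666.667ms=3/2b +857.143ms=27/14b
3) 1523.81ms=24/7b +190.476ms=3/7b
4) 1714.286ms=27/7b +190.476ms=3/7b
5) 1904.762ms=30/7b +190.476ms=3/7b
6) 2095.238ms=33/7b +190.476ms=3/7b
7) 2285.714ms=36/7b +190.476ms=3/7b
8) 2476.19ms=39/7b +190.476ms=3/7b
9) 2666.667ms=6b +1333.333ms=3b
10) 4000.0ms=9b +266.667ms=3/5b
11) 4266.667ms=48/5b +266.667ms=3/5b
12) 4533.333ms=51/5b +266.667ms=3/5b
13) 4800.0ms=54/5b +266.667ms=3/5b
14) 5066.667ms=57/5b +266.667ms=3/5b
Σ=12b of 12 (135bpm 3/4) — PASS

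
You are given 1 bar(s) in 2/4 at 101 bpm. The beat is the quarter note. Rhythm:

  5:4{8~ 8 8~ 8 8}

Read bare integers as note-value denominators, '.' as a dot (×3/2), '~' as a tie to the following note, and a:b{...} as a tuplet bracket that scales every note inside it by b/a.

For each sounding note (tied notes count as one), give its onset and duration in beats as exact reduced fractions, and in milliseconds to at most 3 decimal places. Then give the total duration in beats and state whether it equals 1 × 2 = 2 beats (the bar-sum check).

1) 0.0ms=0b +475.248ms=4/5b
2) 475.248ms=4/5b +475.248ms=4/5b
3) 950.495ms=8/5b +237.624ms=2/5b
Σ=2b of 2 (101bpm 2/4) — PASS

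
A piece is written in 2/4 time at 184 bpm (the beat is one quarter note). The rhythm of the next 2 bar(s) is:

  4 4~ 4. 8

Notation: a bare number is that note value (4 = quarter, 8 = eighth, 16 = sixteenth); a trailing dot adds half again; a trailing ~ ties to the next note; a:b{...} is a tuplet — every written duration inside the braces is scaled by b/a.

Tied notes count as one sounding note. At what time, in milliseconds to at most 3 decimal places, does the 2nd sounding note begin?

1. 0.0ms @ 0 + 326.087ms (1)
2. 326.087ms @ 1 + 815.217ms (5/2)
3. 1141.304ms @ 7/2 + 163.043ms (1/2)

note 2 onset = 1b = 326.087ms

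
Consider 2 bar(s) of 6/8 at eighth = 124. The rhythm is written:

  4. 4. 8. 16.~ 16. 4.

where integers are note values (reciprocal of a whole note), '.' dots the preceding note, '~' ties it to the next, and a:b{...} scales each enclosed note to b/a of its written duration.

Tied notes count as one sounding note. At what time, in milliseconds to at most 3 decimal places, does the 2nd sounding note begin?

1. 0.0ms @ 0 + 1451.613ms (3)
2. 1451.613ms @ 3 + 1451.613ms (3)
3. 2903.226ms @ 6 + 725.806ms (3/2)
4. 3629.032ms @ 15/2 + 725.806ms (3/2)
5. 4354.839ms @ 9 + 1451.613ms (3)

note 2 onset = 3b = 1451.613ms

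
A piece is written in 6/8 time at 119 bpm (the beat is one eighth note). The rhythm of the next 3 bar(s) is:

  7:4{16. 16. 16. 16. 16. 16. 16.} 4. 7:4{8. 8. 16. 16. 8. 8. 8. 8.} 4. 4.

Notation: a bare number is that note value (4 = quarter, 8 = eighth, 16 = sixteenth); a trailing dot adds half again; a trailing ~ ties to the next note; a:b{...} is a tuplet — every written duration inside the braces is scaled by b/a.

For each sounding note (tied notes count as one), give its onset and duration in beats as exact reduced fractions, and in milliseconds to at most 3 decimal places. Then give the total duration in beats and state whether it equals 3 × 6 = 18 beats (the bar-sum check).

1) 0.0ms=0b +216.086ms=3/7b
2) 216.086ms=3/7b +216.086ms=3/7b
3) 432.173ms=6/7b +216.086ms=3/7b
4) 648.259ms=9/7b +216.086ms=3/7b
5) 864.346ms=12/7b +216.086ms=3/7b
6) 1080.432ms=15/7b +216.086ms=3/7b
7) 1296.519ms=18/7b +216.086ms=3/7b
8) 1512.605ms=3b +1512.605ms=3b
9) 3025.21ms=6b +432.173ms=6/7b
10) 3457.383ms=48/7b +432.173ms=6/7b
11) 3889.556ms=54/7b +216.086ms=3/7b
12) 4105.642ms=57/7b +216.086ms=3/7b
13) 4321.729ms=60/7b +432.173ms=6/7b
14) 4753.902ms=66/7b +432.173ms=6/7b
15) 5186.074ms=72/7b +432.173ms=6/7b
16) 5618.247ms=78/7b +432.173ms=6/7b
17) 6050.42ms=12b +1512.605ms=3b
18) 7563.025ms=15b +1512.605ms=3b
Σ=18b of 18 (119bpm 6/8) — PASS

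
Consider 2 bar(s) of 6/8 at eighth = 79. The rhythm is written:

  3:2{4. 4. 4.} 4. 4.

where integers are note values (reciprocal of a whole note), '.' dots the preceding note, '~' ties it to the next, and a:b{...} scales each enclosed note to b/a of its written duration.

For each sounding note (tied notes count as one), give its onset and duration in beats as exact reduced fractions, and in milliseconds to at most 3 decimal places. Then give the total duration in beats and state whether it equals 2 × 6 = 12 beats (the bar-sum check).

1) 0.0ms=0b +1518.987ms=2b
2) 1518.987ms=2b +1518.987ms=2b
3) 3037.975ms=4b +1518.987ms=2b
4) 4556.962ms=6b +2278.481ms=3b
5) 6835.443ms=9b +2278.481ms=3b
Σ=12b of 12 (79bpm 6/8) — PASS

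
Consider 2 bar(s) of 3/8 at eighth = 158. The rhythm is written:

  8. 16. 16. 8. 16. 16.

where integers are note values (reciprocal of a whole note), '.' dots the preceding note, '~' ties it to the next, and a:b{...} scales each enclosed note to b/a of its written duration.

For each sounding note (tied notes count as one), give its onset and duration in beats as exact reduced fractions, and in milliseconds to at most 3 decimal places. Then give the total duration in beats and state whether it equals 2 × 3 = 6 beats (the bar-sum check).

1) 0.0ms=0b +569.62ms=3/2b
2) 569.62ms=3/2b +284.81ms=3/4b
3) 854.43ms=9/4b +284.81ms=3/4b
4) 1139.241ms=3b +569.62ms=3/2b
5) 1708.861ms=9/2b +284.81ms=3/4b
6) 1993.671ms=21/4b +284.81ms=3/4b
Σ=6b of 6 (158bpm 3/8) — PASS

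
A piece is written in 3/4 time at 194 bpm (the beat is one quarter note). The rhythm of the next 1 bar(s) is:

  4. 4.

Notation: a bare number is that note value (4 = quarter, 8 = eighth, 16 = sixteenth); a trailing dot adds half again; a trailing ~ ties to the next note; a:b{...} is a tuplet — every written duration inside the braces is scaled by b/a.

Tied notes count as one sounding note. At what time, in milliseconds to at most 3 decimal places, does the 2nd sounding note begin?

1. 0.0ms @ 0 + 463.918ms (3/2)
2. 463.918ms @ 3/2 + 463.918ms (3/2)

note 2 onset = 3/2b = 463.918ms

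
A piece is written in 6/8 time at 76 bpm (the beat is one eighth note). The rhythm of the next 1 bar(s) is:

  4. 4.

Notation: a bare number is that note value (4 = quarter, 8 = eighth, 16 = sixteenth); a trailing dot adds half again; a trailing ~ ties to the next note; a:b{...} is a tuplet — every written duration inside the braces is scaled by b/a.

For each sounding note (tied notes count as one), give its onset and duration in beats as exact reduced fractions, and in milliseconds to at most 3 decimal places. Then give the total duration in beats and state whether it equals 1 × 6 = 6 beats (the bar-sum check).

1) 0.0ms=0b +2368.421ms=3b
2) 2368.421ms=3b +2368.421ms=3b
Σ=6b of 6 (76bpm 6/8) — PASS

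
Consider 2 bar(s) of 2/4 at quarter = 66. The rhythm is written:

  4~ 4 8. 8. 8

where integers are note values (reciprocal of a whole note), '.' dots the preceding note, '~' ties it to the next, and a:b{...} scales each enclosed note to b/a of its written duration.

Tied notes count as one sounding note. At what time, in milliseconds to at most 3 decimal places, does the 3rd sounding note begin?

1. 0.0ms @ 0 + 1818.182ms (2)
2. 1818.182ms @ 2 + 681.818ms (3/4)
3. 2500.0ms @ 11/4 + 681.818ms (3/4)
4. 3181.818ms @ 7/2 + 454.545ms (1/2)

note 3 onset = 11/4b = 2500.0ms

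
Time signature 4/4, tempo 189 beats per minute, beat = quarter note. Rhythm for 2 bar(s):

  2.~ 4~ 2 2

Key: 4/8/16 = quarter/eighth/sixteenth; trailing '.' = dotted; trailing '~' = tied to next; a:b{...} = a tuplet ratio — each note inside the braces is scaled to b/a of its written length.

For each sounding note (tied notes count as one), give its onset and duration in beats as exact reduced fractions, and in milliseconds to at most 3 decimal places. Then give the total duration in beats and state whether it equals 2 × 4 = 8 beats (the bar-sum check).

1) 0.0ms=0b +1904.762ms=6b
2) 1904.762ms=6b +634.921ms=2b
Σ=8b of 8 (189bpm 4/4) — PASS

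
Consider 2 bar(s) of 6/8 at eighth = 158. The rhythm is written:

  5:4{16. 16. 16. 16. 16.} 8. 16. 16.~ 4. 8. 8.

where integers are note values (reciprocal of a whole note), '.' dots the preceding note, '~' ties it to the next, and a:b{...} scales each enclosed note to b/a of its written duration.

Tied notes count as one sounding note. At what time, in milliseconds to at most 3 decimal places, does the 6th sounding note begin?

note 6 onset = 3b = 1139.241ms

1. 0.0ms @ 0 + 227.848ms (3/5)
2. 227.848ms @ 3/5 + 227.848ms (3/5)
3. 455.696ms @ 6/5 + 227.848ms (3/5)
4. 683.544ms @ 9/5 + 227.848ms (3/5)
5. 911.392ms @ 12/5 + 227.848ms (3/5)
6. 1139.241ms @ 3 + 569.62ms (3/2)
7. 1708.861ms @ 9/2 + 284.81ms (3/4)
8. 1993.671ms @ 21/4 + 1424.051ms (15/4)
9. 3417.722ms @ 9 + 569.62ms (3/2)
10. 3987.342ms @ 21/2 + 569.62ms (3/2)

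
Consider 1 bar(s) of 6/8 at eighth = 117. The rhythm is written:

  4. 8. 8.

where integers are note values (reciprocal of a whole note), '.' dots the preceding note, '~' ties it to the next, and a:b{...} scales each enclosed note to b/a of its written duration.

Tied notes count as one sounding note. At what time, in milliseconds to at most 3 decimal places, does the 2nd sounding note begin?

note 2 onset = 3b = 1538.462ms

1. 0.0ms @ 0 + 1538.462ms (3)
2. 1538.462ms @ 3 + 769.231ms (3/2)
3. 2307.692ms @ 9/2 + 769.231ms (3/2)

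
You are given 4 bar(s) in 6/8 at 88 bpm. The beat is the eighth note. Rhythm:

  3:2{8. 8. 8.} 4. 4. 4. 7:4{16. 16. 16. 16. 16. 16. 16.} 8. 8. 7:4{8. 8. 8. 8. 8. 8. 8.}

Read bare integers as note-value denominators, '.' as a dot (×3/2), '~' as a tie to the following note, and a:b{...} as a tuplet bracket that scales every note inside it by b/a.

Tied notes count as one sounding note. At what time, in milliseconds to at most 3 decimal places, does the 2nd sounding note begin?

note 2 onset = 1b = 681.818ms

1. 0.0ms @ 0 + 681.818ms (1)
2. 681.818ms @ 1 + 681.818ms (1)
3. 1363.636ms @ 2 + 681.818ms (1)
4. 2045.455ms @ 3 + 2045.455ms (3)
5. 4090.909ms @ 6 + 2045.455ms (3)
6. 6136.364ms @ 9 + 2045.455ms (3)
7. 8181.818ms @ 12 + 292.208ms (3/7)
8. 8474.026ms @ 87/7 + 292.208ms (3/7)
9. 8766.234ms @ 90/7 + 292.208ms (3/7)
10. 9058.442ms @ 93/7 + 292.208ms (3/7)
11. 9350.649ms @ 96/7 + 292.208ms (3/7)
12. 9642.857ms @ 99/7 + 292.208ms (3/7)
13. 9935.065ms @ 102/7 + 292.208ms (3/7)
14. 10227.273ms @ 15 + 1022.727ms (3/2)
15. 11250.0ms @ 33/2 + 1022.727ms (3/2)
16. 12272.727ms @ 18 + 584.416ms (6/7)
17. 12857.143ms @ 132/7 + 584.416ms (6/7)
18. 13441.558ms @ 138/7 + 584.416ms (6/7)
19. 14025.974ms @ 144/7 + 584.416ms (6/7)
20. 14610.39ms @ 150/7 + 584.416ms (6/7)
21. 15194.805ms @ 156/7 + 584.416ms (6/7)
22. 15779.221ms @ 162/7 + 584.416ms (6/7)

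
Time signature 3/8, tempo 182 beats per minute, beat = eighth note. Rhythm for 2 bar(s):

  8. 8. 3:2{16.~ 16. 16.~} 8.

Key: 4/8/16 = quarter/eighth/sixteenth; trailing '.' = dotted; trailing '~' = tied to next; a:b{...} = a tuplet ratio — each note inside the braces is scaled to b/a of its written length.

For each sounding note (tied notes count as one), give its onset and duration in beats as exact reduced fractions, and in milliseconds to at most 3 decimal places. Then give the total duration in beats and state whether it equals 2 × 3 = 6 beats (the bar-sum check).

1) 0.0ms=0b +494.505ms=3/2b
2) 494.505ms=3/2b +494.505ms=3/2b
3) 989.011ms=3b +329.67ms=1b
4) 1318.681ms=4b +659.341ms=2b
Σ=6b of 6 (182bpm 3/8) — PASS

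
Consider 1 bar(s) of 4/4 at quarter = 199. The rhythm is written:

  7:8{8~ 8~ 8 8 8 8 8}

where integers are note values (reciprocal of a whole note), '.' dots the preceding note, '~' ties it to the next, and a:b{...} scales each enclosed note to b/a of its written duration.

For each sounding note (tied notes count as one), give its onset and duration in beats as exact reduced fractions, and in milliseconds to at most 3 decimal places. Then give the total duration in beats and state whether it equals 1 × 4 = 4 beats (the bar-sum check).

1) 0.0ms=0b +516.87ms=12/7b
2) 516.87ms=12/7b +172.29ms=4/7b
3) 689.16ms=16/7b +172.29ms=4/7b
4) 861.45ms=20/7b +172.29ms=4/7b
5) 1033.74ms=24/7b +172.29ms=4/7b
Σ=4b of 4 (199bpm 4/4) — PASS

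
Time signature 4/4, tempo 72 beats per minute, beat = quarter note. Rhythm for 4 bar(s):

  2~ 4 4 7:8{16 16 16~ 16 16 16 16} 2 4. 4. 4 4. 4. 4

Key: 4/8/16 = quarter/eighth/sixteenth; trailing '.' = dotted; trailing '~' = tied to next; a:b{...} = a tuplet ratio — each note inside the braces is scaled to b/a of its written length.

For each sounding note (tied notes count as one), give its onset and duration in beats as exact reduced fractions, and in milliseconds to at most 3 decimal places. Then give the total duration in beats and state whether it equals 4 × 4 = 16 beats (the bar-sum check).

1) 0.0ms=0b +2500.0ms=3b
2) 2500.0ms=3b +833.333ms=1b
3) 3333.333ms=4b +238.095ms=2/7b
4) 3571.429ms=30/7b +238.095ms=2/7b
5) 3809.524ms=32/7b +476.19ms=4/7b
6) 4285.714ms=36/7b +238.095ms=2/7b
7) 4523.81ms=38/7b +238.095ms=2/7b
8) 4761.905ms=40/7b +238.095ms=2/7b
9) 5000.0ms=6b +1666.667ms=2b
10) 6666.667ms=8b +1250.0ms=3/2b
11) 7916.667ms=19/2b +1250.0ms=3/2b
12) 9166.667ms=11b +833.333ms=1b
13) 10000.0ms=12b +1250.0ms=3/2b
14) 11250.0ms=27/2b +1250.0ms=3/2b
15) 12500.0ms=15b +833.333ms=1b
Σ=16b of 16 (72bpm 4/4) — PASS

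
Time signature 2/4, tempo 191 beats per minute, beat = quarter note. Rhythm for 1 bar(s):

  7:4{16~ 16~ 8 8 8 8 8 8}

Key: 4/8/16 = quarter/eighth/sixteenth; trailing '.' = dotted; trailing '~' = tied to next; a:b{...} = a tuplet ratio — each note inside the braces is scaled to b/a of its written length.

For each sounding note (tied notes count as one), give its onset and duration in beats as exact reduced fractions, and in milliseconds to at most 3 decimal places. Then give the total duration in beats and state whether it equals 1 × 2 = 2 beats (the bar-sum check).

1) 0.0ms=0b +179.506ms=4/7b
2) 179.506ms=4/7b +89.753ms=2/7b
3) 269.26ms=6/7b +89.753ms=2/7b
4) 359.013ms=8/7b +89.753ms=2/7b
5) 448.766ms=10/7b +89.753ms=2/7b
6) 538.519ms=12/7b +89.753ms=2/7b
Σ=2b of 2 (191bpm 2/4) — PASS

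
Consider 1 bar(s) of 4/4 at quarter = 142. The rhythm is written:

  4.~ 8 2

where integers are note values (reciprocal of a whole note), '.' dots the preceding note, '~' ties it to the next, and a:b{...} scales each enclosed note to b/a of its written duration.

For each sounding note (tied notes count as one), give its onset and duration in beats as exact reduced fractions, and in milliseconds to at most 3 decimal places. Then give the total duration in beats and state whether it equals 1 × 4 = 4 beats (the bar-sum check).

1) 0.0ms=0b +845.07ms=2b
2) 845.07ms=2b +845.07ms=2b
Σ=4b of 4 (142bpm 4/4) — PASS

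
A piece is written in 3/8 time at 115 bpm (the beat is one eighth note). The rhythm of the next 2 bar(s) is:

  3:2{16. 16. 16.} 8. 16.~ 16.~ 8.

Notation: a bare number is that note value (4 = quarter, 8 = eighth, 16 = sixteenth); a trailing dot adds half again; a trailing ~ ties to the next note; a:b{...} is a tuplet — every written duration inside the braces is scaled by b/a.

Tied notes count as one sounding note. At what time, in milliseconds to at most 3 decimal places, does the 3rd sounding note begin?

1. 0.0ms @ 0 + 260.87ms (1/2)
2. 260.87ms @ 1/2 + 260.87ms (1/2)
3. 521.739ms @ 1 + 260.87ms (1/2)
4. 782.609ms @ 3/2 + 782.609ms (3/2)
5. 1565.217ms @ 3 + 1565.217ms (3)

note 3 onset = 1b = 521.739ms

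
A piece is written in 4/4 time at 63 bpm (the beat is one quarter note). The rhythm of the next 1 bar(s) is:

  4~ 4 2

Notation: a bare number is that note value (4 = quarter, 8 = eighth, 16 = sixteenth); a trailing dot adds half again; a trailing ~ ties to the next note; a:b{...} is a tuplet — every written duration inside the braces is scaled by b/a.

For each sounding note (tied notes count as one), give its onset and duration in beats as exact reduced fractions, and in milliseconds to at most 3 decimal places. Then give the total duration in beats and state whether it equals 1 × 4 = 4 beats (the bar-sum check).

1) 0.0ms=0b +1904.762ms=2b
2) 1904.762ms=2b +1904.762ms=2b
Σ=4b of 4 (63bpm 4/4) — PASS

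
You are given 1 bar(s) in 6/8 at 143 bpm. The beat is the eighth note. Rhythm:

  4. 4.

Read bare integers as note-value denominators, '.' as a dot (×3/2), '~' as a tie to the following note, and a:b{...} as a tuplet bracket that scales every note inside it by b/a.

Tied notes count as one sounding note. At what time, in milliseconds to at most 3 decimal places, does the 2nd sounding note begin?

1. 0.0ms @ 0 + 1258.741ms (3)
2. 1258.741ms @ 3 + 1258.741ms (3)

note 2 onset = 3b = 1258.741ms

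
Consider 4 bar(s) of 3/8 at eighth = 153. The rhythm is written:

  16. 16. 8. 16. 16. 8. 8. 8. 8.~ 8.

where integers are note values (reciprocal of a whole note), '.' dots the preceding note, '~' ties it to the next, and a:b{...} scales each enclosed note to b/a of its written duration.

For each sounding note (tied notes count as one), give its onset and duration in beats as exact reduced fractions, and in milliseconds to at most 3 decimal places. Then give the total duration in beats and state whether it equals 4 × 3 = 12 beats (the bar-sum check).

1) 0.0ms=0b +294.118ms=3/4b
2) 294.118ms=3/4b +294.118ms=3/4b
3) 588.235ms=3/2b +588.235ms=3/2b
4) 1176.471ms=3b +294.118ms=3/4b
5) 1470.588ms=15/4b +294.118ms=3/4b
6) 1764.706ms=9/2b +588.235ms=3/2b
7) 2352.941ms=6b +588.235ms=3/2b
8) 2941.176ms=15/2b +588.235ms=3/2b
9) 3529.412ms=9b +1176.471ms=3b
Σ=12b of 12 (153bpm 3/8) — PASS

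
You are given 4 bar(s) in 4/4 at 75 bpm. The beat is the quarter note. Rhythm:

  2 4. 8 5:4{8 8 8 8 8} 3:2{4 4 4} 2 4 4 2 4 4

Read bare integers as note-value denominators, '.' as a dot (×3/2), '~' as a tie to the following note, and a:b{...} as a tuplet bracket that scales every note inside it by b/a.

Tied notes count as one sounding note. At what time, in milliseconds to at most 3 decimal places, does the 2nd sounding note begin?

note 2 onset = 2b = 1600.0ms

1. 0.0ms @ 0 + 1600.0ms (2)
2. 1600.0ms @ 2 + 1200.0ms (3/2)
3. 2800.0ms @ 7/2 + 400.0ms (1/2)
4. 3200.0ms @ 4 + 320.0ms (2/5)
5. 3520.0ms @ 22/5 + 320.0ms (2/5)
6. 3840.0ms @ 24/5 + 320.0ms (2/5)
7. 4160.0ms @ 26/5 + 320.0ms (2/5)
8. 4480.0ms @ 28/5 + 320.0ms (2/5)
9. 4800.0ms @ 6 + 533.333ms (2/3)
10. 5333.333ms @ 20/3 + 533.333ms (2/3)
11. 5866.667ms @ 22/3 + 533.333ms (2/3)
12. 6400.0ms @ 8 + 1600.0ms (2)
13. 8000.0ms @ 10 + 800.0ms (1)
14. 8800.0ms @ 11 + 800.0ms (1)
15. 9600.0ms @ 12 + 1600.0ms (2)
16. 11200.0ms @ 14 + 800.0ms (1)
17. 12000.0ms @ 15 + 800.0ms (1)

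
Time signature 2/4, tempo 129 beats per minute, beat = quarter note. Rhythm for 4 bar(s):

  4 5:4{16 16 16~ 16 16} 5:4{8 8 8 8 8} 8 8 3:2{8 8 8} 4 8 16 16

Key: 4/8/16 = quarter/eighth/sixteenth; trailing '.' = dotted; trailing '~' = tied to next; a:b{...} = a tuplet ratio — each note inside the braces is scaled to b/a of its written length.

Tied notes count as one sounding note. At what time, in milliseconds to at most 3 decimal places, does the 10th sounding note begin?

1. 0.0ms @ 0 + 465.116ms (1)
2. 465.116ms @ 1 + 93.023ms (1/5)
3. 558.14ms @ 6/5 + 93.023ms (1/5)
4. 651.163ms @ 7/5 + 186.047ms (2/5)
5. 837.209ms @ 9/5 + 93.023ms (1/5)
6. 930.233ms @ 2 + 186.047ms (2/5)
7. 1116.279ms @ 12/5 + 186.047ms (2/5)
8. 1302.326ms @ 14/5 + 186.047ms (2/5)
9. 1488.372ms @ 16/5 + 186.047ms (2/5)
10. 1674.419ms @ 18/5 + 186.047ms (2/5)
11. 1860.465ms @ 4 + 232.558ms (1/2)
12. 2093.023ms @ 9/2 + 232.558ms (1/2)
13. 2325.581ms @ 5 + 155.039ms (1/3)
14. 2480.62ms @ 16/3 + 155.039ms (1/3)
15. 2635.659ms @ 17/3 + 155.039ms (1/3)
16. 2790.698ms @ 6 + 465.116ms (1)
17. 3255.814ms @ 7 + 232.558ms (1/2)
18. 3488.372ms @ 15/2 + 116.279ms (1/4)
19. 3604.651ms @ 31/4 + 116.279ms (1/4)

note 10 onset = 18/5b = 1674.419ms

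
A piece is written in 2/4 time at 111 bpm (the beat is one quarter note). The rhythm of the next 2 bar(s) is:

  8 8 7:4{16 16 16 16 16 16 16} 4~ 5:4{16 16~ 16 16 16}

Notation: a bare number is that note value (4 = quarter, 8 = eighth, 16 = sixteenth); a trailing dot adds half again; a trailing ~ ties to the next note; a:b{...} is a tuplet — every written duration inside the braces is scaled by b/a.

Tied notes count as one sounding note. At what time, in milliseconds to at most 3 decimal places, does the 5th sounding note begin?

1. 0.0ms @ 0 + 270.27ms (1/2)
2. 270.27ms @ 1/2 + 270.27ms (1/2)
3. 540.541ms @ 1 + 77.22ms (1/7)
4. 617.761ms @ 8/7 + 77.22ms (1/7)
5. 694.981ms @ 9/7 + 77.22ms (1/7)
6. 772.201ms @ 10/7 + 77.22ms (1/7)
7. 849.421ms @ 11/7 + 77.22ms (1/7)
8. 926.641ms @ 12/7 + 77.22ms (1/7)
9. 1003.861ms @ 13/7 + 77.22ms (1/7)
10. 1081.081ms @ 2 + 648.649ms (6/5)
11. 1729.73ms @ 16/5 + 216.216ms (2/5)
12. 1945.946ms @ 18/5 + 108.108ms (1/5)
13. 2054.054ms @ 19/5 + 108.108ms (1/5)

note 5 onset = 9/7b = 694.981ms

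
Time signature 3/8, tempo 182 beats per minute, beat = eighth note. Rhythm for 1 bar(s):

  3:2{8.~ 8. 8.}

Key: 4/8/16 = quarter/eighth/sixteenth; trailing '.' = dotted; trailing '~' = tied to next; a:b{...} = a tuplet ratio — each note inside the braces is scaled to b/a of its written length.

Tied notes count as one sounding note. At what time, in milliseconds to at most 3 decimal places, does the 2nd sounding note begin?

note 2 onset = 2b = 659.341ms

1. 0.0ms @ 0 + 659.341ms (2)
2. 659.341ms @ 2 + 329.67ms (1)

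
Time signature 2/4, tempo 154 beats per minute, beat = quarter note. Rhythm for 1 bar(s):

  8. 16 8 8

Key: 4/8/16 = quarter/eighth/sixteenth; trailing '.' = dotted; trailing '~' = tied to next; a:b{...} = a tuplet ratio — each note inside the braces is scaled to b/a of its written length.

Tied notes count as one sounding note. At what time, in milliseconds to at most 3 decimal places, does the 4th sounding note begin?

1. 0.0ms @ 0 + 292.208ms (3/4)
2. 292.208ms @ 3/4 + 97.403ms (1/4)
3. 389.61ms @ 1 + 194.805ms (1/2)
4. 584.416ms @ 3/2 + 194.805ms (1/2)

note 4 onset = 3/2b = 584.416ms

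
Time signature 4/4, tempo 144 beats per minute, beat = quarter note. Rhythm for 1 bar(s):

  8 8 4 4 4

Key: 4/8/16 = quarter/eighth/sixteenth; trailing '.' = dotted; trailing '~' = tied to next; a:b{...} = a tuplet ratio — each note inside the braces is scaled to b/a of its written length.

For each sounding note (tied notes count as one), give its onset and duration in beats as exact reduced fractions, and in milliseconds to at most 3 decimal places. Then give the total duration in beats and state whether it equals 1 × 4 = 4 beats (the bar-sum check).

1) 0.0ms=0b +208.333ms=1/2b
2) 208.333ms=1/2b +208.333ms=1/2b
3) 416.667ms=1b +416.667ms=1b
4) 833.333ms=2b +416.667ms=1b
5) 1250.0ms=3b +416.667ms=1b
Σ=4b of 4 (144bpm 4/4) — PASS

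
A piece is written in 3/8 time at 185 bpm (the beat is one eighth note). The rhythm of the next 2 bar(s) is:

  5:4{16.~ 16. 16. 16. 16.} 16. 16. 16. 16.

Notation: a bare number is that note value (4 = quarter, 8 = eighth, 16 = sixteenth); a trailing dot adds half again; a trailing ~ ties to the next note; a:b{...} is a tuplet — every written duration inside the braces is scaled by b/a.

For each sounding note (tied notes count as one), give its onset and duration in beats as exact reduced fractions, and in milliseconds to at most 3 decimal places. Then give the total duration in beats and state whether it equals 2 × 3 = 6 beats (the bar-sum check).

1) 0.0ms=0b +389.189ms=6/5b
2) 389.189ms=6/5b +194.595ms=3/5b
3) 583.784ms=9/5b +194.595ms=3/5b
4) 778.378ms=12/5b +194.595ms=3/5b
5) 972.973ms=3b +243.243ms=3/4b
6) 1216.216ms=15/4b +243.243ms=3/4b
7) 1459.459ms=9/2b +243.243ms=3/4b
8) 1702.703ms=21/4b +243.243ms=3/4b
Σ=6b of 6 (185bpm 3/8) — PASS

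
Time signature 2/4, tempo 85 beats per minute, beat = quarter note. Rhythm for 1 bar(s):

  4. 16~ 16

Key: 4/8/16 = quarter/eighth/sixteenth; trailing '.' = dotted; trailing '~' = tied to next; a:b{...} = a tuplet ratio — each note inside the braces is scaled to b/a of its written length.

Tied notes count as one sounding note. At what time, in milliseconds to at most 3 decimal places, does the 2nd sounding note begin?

note 2 onset = 3/2b = 1058.824ms

1. 0.0ms @ 0 + 1058.824ms (3/2)
2. 1058.824ms @ 3/2 + 352.941ms (1/2)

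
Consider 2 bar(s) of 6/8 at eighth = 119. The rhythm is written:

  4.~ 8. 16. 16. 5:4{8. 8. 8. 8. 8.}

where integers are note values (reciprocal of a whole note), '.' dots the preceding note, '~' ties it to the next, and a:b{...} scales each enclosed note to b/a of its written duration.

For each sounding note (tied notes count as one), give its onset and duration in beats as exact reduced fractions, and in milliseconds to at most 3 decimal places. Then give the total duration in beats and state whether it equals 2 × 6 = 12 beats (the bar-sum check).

1) 0.0ms=0b +2268.908ms=9/2b
2) 2268.908ms=9/2b +378.151ms=3/4b
3) 2647.059ms=21/4b +378.151ms=3/4b
4) 3025.21ms=6b +605.042ms=6/5b
5) 3630.252ms=36/5b +605.042ms=6/5b
6) 4235.294ms=42/5b +605.042ms=6/5b
7) 4840.336ms=48/5b +605.042ms=6/5b
8) 5445.378ms=54/5b +605.042ms=6/5b
Σ=12b of 12 (119bpm 6/8) — PASS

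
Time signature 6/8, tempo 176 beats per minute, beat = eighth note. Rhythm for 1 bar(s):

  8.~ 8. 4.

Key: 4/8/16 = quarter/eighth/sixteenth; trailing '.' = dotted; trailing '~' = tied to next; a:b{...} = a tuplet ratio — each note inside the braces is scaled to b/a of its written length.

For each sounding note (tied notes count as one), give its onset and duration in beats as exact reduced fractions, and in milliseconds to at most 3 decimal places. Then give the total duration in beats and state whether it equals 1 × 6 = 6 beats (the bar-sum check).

1) 0.0ms=0b +1022.727ms=3b
2) 1022.727ms=3b +1022.727ms=3b
Σ=6b of 6 (176bpm 6/8) — PASS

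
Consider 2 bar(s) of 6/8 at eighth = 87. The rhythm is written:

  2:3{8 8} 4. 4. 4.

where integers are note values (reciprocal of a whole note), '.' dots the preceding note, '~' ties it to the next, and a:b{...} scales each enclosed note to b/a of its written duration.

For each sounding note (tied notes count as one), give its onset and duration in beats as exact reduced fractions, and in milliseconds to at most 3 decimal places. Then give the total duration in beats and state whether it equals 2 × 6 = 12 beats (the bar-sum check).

1) 0.0ms=0b +1034.483ms=3/2b
2) 1034.483ms=3/2b +1034.483ms=3/2b
3) 2068.966ms=3b +2068.966ms=3b
4) 4137.931ms=6b +2068.966ms=3b
5) 6206.897ms=9b +2068.966ms=3b
Σ=12b of 12 (87bpm 6/8) — PASS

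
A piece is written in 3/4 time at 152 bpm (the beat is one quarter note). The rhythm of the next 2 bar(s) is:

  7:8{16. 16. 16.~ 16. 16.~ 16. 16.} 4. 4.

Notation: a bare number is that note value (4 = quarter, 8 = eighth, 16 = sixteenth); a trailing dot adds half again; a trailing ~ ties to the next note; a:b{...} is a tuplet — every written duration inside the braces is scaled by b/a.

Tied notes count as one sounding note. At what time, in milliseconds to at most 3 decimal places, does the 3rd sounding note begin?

1. 0.0ms @ 0 + 169.173ms (3/7)
2. 169.173ms @ 3/7 + 169.173ms (3/7)
3. 338.346ms @ 6/7 + 338.346ms (6/7)
4. 676.692ms @ 12/7 + 338.346ms (6/7)
5. 1015.038ms @ 18/7 + 169.173ms (3/7)
6. 1184.211ms @ 3 + 592.105ms (3/2)
7. 1776.316ms @ 9/2 + 592.105ms (3/2)

note 3 onset = 6/7b = 338.346ms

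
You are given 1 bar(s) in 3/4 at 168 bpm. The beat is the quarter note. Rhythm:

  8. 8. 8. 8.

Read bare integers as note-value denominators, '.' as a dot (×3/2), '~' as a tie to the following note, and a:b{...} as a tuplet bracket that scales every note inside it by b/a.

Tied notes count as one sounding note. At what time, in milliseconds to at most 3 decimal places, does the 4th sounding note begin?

1. 0.0ms @ 0 + 267.857ms (3/4)
2. 267.857ms @ 3/4 + 267.857ms (3/4)
3. 535.714ms @ 3/2 + 267.857ms (3/4)
4. 803.571ms @ 9/4 + 267.857ms (3/4)

note 4 onset = 9/4b = 803.571ms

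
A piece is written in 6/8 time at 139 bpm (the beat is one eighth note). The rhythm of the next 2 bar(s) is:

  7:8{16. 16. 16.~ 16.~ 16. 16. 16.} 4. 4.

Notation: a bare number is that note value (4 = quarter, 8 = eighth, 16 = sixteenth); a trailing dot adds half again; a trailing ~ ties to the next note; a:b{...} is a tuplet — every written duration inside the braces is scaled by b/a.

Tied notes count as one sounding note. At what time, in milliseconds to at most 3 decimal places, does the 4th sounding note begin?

1. 0.0ms @ 0 + 369.99ms (6/7)
2. 369.99ms @ 6/7 + 369.99ms (6/7)
3. 739.979ms @ 12/7 + 1109.969ms (18/7)
4. 1849.949ms @ 30/7 + 369.99ms (6/7)
5. 2219.938ms @ 36/7 + 369.99ms (6/7)
6. 2589.928ms @ 6 + 1294.964ms (3)
7. 3884.892ms @ 9 + 1294.964ms (3)

note 4 onset = 30/7b = 1849.949ms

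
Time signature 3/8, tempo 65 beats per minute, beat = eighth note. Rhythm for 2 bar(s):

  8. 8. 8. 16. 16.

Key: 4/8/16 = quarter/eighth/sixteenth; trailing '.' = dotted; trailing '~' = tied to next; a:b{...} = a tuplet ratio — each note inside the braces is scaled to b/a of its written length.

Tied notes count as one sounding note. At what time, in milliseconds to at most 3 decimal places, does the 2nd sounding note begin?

note 2 onset = 3/2b = 1384.615ms

1. 0.0ms @ 0 + 1384.615ms (3/2)
2. 1384.615ms @ 3/2 + 1384.615ms (3/2)
3. 2769.231ms @ 3 + 1384.615ms (3/2)
4. 4153.846ms @ 9/2 + 692.308ms (3/4)
5. 4846.154ms @ 21/4 + 692.308ms (3/4)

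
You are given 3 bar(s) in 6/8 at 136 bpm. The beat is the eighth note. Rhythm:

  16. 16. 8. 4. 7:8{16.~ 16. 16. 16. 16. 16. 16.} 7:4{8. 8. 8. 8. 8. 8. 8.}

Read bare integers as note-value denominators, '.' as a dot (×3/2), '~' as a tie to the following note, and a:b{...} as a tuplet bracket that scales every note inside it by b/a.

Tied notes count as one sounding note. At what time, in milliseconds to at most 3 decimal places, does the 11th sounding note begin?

note 11 onset = 12b = 5294.118ms

1. 0.0ms @ 0 + 330.882ms (3/4)
2. 330.882ms @ 3/4 + 330.882ms (3/4)
3. 661.765ms @ 3/2 + 661.765ms (3/2)
4. 1323.529ms @ 3 + 1323.529ms (3)
5. 2647.059ms @ 6 + 756.303ms (12/7)
6. 3403.361ms @ 54/7 + 378.151ms (6/7)
7. 3781.513ms @ 60/7 + 378.151ms (6/7)
8. 4159.664ms @ 66/7 + 378.151ms (6/7)
9. 4537.815ms @ 72/7 + 378.151ms (6/7)
10. 4915.966ms @ 78/7 + 378.151ms (6/7)
11. 5294.118ms @ 12 + 378.151ms (6/7)
12. 5672.269ms @ 90/7 + 378.151ms (6/7)
13. 6050.42ms @ 96/7 + 378.151ms (6/7)
14. 6428.571ms @ 102/7 + 378.151ms (6/7)
15. 6806.723ms @ 108/7 + 378.151ms (6/7)
16. 7184.874ms @ 114/7 + 378.151ms (6/7)
17. 7563.025ms @ 120/7 + 378.151ms (6/7)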